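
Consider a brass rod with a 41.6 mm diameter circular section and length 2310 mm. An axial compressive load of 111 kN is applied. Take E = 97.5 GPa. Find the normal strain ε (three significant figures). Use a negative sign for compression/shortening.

A = 1359 mm².
σ = N/A = -81.67 MPa; ε = σ/E = -81.67/97500 = -8.376e-04.

-8.38e-04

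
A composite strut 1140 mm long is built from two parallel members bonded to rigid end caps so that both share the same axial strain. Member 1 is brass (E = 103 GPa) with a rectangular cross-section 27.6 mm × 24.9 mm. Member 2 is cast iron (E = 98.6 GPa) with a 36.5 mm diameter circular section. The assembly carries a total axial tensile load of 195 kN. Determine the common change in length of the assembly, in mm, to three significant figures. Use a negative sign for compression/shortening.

1.28 mm

A_1 = 687.2 mm².
A_2 = 1046 mm².
Equal strain + equilibrium ⇒ each member carries load in proportion to AE: A₁E₁ = 70790000 N, A₂E₂ = 103200000 N, ΣAE = 174000000 N.
δ = PL/ΣAE = 195000·1140/174000000 = 1.278 mm.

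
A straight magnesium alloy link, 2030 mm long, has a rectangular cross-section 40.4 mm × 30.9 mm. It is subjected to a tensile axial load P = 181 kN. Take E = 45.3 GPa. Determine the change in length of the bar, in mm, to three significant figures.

A = 1248 mm².
δ_mech = NL/(AE) = 181000·2030/(1248·45300) = 6.497 mm.

6.50 mm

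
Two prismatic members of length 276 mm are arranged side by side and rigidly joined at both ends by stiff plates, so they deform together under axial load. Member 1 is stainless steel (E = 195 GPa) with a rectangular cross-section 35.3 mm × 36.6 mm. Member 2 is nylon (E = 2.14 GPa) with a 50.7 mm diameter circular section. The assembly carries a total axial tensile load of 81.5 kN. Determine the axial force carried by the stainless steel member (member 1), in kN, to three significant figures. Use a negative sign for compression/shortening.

80.1 kN

A_1 = 1292 mm².
A_2 = 2019 mm².
Equal strain + equilibrium ⇒ each member carries load in proportion to AE: A₁E₁ = 251900000 N, A₂E₂ = 4320000 N, ΣAE = 256300000 N.
F₁ = P·A₁E₁/ΣAE = 81500·251900000/256300000 = 80130 N.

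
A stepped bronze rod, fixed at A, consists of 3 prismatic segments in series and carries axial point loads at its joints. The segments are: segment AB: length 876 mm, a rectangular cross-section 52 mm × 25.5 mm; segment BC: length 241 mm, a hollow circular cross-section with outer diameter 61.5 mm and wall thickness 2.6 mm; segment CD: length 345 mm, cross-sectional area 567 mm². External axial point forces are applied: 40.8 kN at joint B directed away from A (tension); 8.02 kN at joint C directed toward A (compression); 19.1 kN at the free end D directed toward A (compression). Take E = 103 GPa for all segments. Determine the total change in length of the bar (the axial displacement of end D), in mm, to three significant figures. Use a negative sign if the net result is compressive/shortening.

Internal axial forces (sectioning from the free end, tension +): N_CD = -19.1 kN, N_BC = -27.12 kN, N_AB = 13.68 kN.
A_AB = 1326 mm².
A_BC = 481.1 mm².
δ_AB = 13680·876/(1326·103000) = 0.08774 mm
δ_BC = -27120·241/(481.1·103000) = -0.1319 mm
δ_CD = -19100·345/(567·103000) = -0.1128 mm
δ = Σδ_i = -0.157 mm.

-0.157 mm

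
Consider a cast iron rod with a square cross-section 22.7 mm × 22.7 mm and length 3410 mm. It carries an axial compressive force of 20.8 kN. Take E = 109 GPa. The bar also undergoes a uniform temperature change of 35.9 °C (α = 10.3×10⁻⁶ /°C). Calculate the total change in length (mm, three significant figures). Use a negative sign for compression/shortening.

A = 515.3 mm².
δ_mech = NL/(AE) = -20800·3410/(515.3·109000) = -1.263 mm.
δ_thermal = αLΔT = 10.3e-6·3410·35.9 = 1.261 mm.
δ = δ_mech + δ_thermal = -0.001899 mm.

-0.00190 mm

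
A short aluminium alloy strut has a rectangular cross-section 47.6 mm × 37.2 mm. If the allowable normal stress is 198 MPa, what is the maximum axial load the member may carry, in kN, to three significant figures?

351 kN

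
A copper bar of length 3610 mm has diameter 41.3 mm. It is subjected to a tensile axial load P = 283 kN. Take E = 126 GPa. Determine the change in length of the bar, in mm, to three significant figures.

6.05 mm

A = 1340 mm².
δ_mech = NL/(AE) = 283000·3610/(1340·126000) = 6.052 mm.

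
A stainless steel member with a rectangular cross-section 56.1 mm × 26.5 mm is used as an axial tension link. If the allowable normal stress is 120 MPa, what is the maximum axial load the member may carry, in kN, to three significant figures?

A = 1487 mm².
P_max = σ_allow · A = 120 · 1487 = 178400 N = 178.4 kN.

178 kN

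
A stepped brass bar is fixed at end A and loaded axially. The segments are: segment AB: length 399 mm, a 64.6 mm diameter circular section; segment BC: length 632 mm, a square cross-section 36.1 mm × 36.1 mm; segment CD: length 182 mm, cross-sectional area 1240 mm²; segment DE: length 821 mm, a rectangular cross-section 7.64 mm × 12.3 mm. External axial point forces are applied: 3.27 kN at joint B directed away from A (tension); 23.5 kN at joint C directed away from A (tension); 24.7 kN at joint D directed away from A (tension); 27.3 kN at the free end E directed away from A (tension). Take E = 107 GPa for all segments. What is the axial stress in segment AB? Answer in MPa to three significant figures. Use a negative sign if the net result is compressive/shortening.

24.0 MPa

Internal axial forces (sectioning from the free end, tension +): N_DE = 27.3 kN, N_CD = 52 kN, N_BC = 75.5 kN, N_AB = 78.77 kN.
A_AB = 3278 mm².
σ_AB = N_AB/A_AB = 78770/3278 = 24.03 MPa.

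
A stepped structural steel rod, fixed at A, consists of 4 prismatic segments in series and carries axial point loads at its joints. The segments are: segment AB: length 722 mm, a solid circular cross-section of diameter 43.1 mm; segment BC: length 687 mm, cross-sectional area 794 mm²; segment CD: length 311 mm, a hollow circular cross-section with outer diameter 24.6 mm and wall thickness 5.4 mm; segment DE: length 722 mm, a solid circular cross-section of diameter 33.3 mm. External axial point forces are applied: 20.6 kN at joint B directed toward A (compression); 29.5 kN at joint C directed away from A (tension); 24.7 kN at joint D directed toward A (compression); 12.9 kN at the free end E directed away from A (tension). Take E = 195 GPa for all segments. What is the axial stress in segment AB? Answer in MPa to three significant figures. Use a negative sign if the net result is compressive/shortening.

-1.99 MPa

Internal axial forces (sectioning from the free end, tension +): N_DE = 12.9 kN, N_CD = -11.8 kN, N_BC = 17.7 kN, N_AB = -2.9 kN.
A_AB = 1459 mm².
σ_AB = N_AB/A_AB = -2900/1459 = -1.988 MPa.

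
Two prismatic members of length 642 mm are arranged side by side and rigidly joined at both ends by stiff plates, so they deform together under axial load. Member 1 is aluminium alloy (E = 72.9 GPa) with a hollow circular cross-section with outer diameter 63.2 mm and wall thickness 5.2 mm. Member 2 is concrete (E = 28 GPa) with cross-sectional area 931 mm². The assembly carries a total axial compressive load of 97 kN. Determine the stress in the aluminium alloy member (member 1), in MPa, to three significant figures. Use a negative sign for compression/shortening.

-74.3 MPa

A_1 = 947.5 mm².
Equal strain + equilibrium ⇒ each member carries load in proportion to AE: A₁E₁ = 69070000 N, A₂E₂ = 26070000 N, ΣAE = 95140000 N.
σ₁ = P·E₁/ΣAE = -97000·72900/95140000 = -74.32 MPa.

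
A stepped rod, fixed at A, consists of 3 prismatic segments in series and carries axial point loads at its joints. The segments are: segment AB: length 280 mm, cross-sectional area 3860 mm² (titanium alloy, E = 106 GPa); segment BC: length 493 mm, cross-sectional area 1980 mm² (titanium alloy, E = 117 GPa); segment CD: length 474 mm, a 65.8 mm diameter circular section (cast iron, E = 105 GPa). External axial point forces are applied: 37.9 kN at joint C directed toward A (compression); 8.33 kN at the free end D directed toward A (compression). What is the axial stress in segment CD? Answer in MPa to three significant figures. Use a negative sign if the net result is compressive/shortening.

-2.45 MPa

Internal axial forces (sectioning from the free end, tension +): N_CD = -8.33 kN, N_BC = -46.23 kN, N_AB = -46.23 kN.
A_CD = 3400 mm².
σ_CD = N_CD/A_CD = -8330/3400 = -2.45 MPa.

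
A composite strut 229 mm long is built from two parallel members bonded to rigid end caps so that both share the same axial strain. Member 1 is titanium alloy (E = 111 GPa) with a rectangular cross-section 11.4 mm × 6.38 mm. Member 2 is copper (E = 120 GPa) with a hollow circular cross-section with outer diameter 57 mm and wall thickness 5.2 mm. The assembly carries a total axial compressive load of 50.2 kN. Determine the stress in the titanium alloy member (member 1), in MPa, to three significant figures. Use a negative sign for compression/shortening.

A_1 = 72.73 mm².
A_2 = 846.2 mm².
Equal strain + equilibrium ⇒ each member carries load in proportion to AE: A₁E₁ = 8073000 N, A₂E₂ = 101500000 N, ΣAE = 109600000 N.
σ₁ = P·E₁/ΣAE = -50200·111000/109600000 = -50.83 MPa.

-50.8 MPa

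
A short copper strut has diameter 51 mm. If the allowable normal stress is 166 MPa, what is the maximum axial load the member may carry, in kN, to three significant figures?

A = 2043 mm².
P_max = σ_allow · A = 166 · 2043 = 339100 N = 339.1 kN.

339 kN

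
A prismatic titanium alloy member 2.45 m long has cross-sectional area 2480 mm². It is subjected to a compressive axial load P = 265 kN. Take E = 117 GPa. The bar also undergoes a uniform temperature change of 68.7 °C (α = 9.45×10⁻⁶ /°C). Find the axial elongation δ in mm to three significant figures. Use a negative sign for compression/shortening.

-0.647 mm

δ_mech = NL/(AE) = -265000·2450/(2480·117000) = -2.238 mm.
δ_thermal = αLΔT = 9.45e-6·2450·68.7 = 1.591 mm.
δ = δ_mech + δ_thermal = -0.647 mm.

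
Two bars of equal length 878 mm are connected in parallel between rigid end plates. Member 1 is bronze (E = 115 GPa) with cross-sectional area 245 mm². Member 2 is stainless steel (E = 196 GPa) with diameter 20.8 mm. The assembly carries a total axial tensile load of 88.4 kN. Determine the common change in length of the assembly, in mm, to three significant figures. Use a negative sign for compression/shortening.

A_2 = 339.8 mm².
Equal strain + equilibrium ⇒ each member carries load in proportion to AE: A₁E₁ = 28180000 N, A₂E₂ = 66600000 N, ΣAE = 94770000 N.
δ = PL/ΣAE = 88400·878/94770000 = 0.8189 mm.

0.819 mm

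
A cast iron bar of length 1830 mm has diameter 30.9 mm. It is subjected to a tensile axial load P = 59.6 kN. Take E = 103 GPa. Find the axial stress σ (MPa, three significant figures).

A = 749.9 mm².
σ = N/A = 59600/749.9 = 79.48 MPa.

79.5 MPa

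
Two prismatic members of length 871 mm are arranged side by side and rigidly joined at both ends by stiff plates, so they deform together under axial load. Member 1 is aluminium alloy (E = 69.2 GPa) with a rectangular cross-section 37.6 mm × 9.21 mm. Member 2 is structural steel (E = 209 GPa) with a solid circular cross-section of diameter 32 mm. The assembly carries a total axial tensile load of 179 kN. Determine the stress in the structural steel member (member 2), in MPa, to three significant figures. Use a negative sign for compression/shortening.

A_1 = 346.3 mm².
A_2 = 804.2 mm².
Equal strain + equilibrium ⇒ each member carries load in proportion to AE: A₁E₁ = 23960000 N, A₂E₂ = 168100000 N, ΣAE = 192100000 N.
σ₂ = P·E₂/ΣAE = 179000·209000/192100000 = 194.8 MPa.

195 MPa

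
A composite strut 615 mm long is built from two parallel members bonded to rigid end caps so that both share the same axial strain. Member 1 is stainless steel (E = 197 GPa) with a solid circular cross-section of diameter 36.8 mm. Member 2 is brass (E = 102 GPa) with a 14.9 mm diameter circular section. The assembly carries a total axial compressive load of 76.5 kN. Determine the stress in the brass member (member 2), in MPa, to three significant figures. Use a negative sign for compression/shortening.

-34.3 MPa

A_1 = 1064 mm².
A_2 = 174.4 mm².
Equal strain + equilibrium ⇒ each member carries load in proportion to AE: A₁E₁ = 209500000 N, A₂E₂ = 17790000 N, ΣAE = 227300000 N.
σ₂ = P·E₂/ΣAE = -76500·102000/227300000 = -34.33 MPa.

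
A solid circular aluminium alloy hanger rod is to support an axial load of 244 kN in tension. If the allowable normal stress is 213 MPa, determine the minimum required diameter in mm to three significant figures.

38.2 mm

Required area A ≥ P/σ_allow = 244000/213 = 1146 mm².
For a solid circular section, d ≥ √(4A/π) = 38.19 mm.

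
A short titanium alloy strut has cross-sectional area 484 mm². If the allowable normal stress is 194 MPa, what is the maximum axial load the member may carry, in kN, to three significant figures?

P_max = σ_allow · A = 194 · 484 = 93900 N = 93.9 kN.

93.9 kN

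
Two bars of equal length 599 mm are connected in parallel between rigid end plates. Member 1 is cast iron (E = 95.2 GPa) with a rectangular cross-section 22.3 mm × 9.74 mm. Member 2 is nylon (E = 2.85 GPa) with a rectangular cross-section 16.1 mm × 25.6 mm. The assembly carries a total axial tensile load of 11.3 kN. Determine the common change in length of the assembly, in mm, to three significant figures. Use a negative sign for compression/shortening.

0.310 mm

A_1 = 217.2 mm².
A_2 = 412.2 mm².
Equal strain + equilibrium ⇒ each member carries load in proportion to AE: A₁E₁ = 20680000 N, A₂E₂ = 1175000 N, ΣAE = 21850000 N.
δ = PL/ΣAE = 11300·599/21850000 = 0.3097 mm.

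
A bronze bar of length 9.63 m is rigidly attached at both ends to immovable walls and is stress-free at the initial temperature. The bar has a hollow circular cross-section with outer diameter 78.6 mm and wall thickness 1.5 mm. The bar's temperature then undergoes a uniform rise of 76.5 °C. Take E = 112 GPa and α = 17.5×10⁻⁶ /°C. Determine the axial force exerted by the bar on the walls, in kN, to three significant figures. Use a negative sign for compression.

Free thermal expansion αLΔT = 17.5e-6 · 9630 · 76.5 = 12.89 mm.
The walls impose strain ε = −(12.89)/9630 = -1.3387e-03; σ = Eε = 112000 · -1.3387e-03 = -149.9 MPa.
Wall reaction R = σ·A = -149.9·363.3 = -54480 N = -54.48 kN.

-54.5 kN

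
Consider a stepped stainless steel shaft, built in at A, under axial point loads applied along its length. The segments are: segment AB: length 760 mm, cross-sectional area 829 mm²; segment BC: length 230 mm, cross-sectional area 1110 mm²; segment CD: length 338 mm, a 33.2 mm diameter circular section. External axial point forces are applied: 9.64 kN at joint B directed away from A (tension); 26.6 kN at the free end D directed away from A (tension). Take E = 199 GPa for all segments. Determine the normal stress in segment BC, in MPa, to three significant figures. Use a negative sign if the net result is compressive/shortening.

Internal axial forces (sectioning from the free end, tension +): N_CD = 26.6 kN, N_BC = 26.6 kN, N_AB = 36.24 kN.
σ_BC = N_BC/A_BC = 26600/1110 = 23.96 MPa.

24.0 MPa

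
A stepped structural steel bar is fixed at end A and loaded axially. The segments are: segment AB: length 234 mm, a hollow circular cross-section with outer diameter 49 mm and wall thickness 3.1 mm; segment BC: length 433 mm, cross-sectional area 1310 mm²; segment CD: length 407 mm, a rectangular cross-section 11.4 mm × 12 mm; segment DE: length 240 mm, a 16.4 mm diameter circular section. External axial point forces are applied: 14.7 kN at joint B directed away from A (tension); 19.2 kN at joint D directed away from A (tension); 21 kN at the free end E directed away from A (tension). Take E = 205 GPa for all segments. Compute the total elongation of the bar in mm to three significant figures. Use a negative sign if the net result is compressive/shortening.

Internal axial forces (sectioning from the free end, tension +): N_DE = 21 kN, N_CD = 40.2 kN, N_BC = 40.2 kN, N_AB = 54.9 kN.
A_AB = 447 mm².
A_CD = 136.8 mm².
A_DE = 211.2 mm².
δ_AB = 54900·234/(447·205000) = 0.1402 mm
δ_BC = 40200·433/(1310·205000) = 0.06482 mm
δ_CD = 40200·407/(136.8·205000) = 0.5834 mm
δ_DE = 21000·240/(211.2·205000) = 0.1164 mm
δ = Σδ_i = 0.9048 mm.

0.905 mm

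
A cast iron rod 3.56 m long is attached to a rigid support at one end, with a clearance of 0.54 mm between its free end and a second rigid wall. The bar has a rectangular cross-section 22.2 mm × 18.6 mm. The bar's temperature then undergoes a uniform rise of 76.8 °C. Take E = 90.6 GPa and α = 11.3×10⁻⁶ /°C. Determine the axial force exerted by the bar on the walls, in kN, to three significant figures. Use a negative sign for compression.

-26.8 kN

Free thermal expansion αLΔT = 11.3e-6 · 3560 · 76.8 = 3.09 mm.
The walls engage after the gap closes; constrained expansion = 3.09 − 0.54 = 2.55 mm.
The walls impose strain ε = −(2.55)/3560 = -7.1615e-04; σ = Eε = 90600 · -7.1615e-04 = -64.88 MPa.
Wall reaction R = σ·A = -64.88·412.9 = -26790 N = -26.79 kN.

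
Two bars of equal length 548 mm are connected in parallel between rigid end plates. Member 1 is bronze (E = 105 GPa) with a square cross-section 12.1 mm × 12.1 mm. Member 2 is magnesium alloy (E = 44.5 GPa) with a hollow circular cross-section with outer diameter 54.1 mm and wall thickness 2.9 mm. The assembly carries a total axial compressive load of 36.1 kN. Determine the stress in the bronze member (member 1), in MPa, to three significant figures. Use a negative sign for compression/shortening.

A_1 = 146.4 mm².
A_2 = 466.5 mm².
Equal strain + equilibrium ⇒ each member carries load in proportion to AE: A₁E₁ = 15370000 N, A₂E₂ = 20760000 N, ΣAE = 36130000 N.
σ₁ = P·E₁/ΣAE = -36100·105000/36130000 = -104.9 MPa.

-105 MPa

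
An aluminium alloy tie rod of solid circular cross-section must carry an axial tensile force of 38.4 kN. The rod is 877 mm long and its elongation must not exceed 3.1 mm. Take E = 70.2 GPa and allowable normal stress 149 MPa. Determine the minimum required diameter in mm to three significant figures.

18.1 mm

Required area A ≥ P/σ_allow = 38400/149 = 257.7 mm².
For a solid circular section, d ≥ √(4A/π) = 18.11 mm.
Elongation limit: A ≥ PL/(Eδ_allow) = 38400·877/(70200·3.1) = 154.8 mm² ⇒ d ≥ 14.04 mm.
The stress limit governs.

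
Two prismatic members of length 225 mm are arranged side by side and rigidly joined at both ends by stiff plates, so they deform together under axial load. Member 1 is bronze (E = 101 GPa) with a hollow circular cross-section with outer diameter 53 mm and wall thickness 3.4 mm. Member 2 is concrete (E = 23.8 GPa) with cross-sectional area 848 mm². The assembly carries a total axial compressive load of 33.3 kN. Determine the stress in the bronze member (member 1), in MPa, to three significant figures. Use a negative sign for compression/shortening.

A_1 = 529.8 mm².
Equal strain + equilibrium ⇒ each member carries load in proportion to AE: A₁E₁ = 53510000 N, A₂E₂ = 20180000 N, ΣAE = 73690000 N.
σ₁ = P·E₁/ΣAE = -33300·101000/73690000 = -45.64 MPa.

-45.6 MPa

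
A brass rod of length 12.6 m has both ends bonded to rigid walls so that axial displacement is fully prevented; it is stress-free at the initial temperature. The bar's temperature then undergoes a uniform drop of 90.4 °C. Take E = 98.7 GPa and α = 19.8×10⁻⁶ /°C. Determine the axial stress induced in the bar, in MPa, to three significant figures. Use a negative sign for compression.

Free thermal expansion αLΔT = 19.8e-6 · 12600 · -90.4 = -22.55 mm.
The walls impose strain ε = −(-22.55)/12600 = 1.7899e-03; σ = Eε = 98700 · 1.7899e-03 = 176.7 MPa.

177 MPa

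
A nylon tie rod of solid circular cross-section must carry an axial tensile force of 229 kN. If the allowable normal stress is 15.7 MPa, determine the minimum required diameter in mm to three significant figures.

Required area A ≥ P/σ_allow = 229000/15.7 = 14590 mm².
For a solid circular section, d ≥ √(4A/π) = 136.3 mm.

136 mm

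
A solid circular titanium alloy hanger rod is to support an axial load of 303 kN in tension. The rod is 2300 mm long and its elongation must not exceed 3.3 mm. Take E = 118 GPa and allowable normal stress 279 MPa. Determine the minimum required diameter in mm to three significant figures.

Required area A ≥ P/σ_allow = 303000/279 = 1086 mm².
For a solid circular section, d ≥ √(4A/π) = 37.19 mm.
Elongation limit: A ≥ PL/(Eδ_allow) = 303000·2300/(118000·3.3) = 1790 mm² ⇒ d ≥ 47.74 mm.
The elongation limit governs.

47.7 mm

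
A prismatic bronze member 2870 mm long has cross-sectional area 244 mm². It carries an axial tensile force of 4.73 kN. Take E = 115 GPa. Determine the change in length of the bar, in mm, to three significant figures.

0.484 mm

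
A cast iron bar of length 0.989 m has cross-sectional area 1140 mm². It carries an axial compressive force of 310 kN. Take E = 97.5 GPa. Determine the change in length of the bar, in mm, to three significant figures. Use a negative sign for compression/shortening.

-2.76 mm

δ_mech = NL/(AE) = -310000·989/(1140·97500) = -2.758 mm.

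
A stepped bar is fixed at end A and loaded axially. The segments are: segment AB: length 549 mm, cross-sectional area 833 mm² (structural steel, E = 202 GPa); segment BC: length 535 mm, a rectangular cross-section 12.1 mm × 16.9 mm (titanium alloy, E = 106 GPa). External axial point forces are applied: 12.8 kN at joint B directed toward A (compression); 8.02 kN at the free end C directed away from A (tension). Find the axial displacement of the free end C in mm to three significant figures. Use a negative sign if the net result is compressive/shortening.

0.182 mm

Internal axial forces (sectioning from the free end, tension +): N_BC = 8.02 kN, N_AB = -4.78 kN.
A_BC = 204.5 mm².
δ_AB = -4780·549/(833·202000) = -0.0156 mm
δ_BC = 8020·535/(204.5·106000) = 0.1979 mm
δ = Σδ_i = 0.1824 mm.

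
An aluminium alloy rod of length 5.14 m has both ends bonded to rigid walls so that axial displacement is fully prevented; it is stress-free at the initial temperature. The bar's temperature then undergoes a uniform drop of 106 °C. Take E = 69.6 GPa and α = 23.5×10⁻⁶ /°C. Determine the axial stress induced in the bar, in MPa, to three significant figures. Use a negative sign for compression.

173 MPa

Free thermal expansion αLΔT = 23.5e-6 · 5140 · -106 = -12.8 mm.
The walls impose strain ε = −(-12.8)/5140 = 2.4910e-03; σ = Eε = 69600 · 2.4910e-03 = 173.4 MPa.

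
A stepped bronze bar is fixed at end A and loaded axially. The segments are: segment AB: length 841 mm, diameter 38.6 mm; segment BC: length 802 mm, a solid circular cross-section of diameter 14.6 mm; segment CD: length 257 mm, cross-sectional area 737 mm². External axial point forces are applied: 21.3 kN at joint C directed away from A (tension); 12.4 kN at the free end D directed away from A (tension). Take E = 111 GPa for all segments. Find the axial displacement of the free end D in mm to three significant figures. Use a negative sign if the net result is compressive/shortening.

1.71 mm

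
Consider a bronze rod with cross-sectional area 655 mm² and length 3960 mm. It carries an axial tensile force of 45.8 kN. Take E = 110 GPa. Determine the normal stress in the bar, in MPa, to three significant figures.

69.9 MPa

σ = N/A = 45800/655 = 69.92 MPa.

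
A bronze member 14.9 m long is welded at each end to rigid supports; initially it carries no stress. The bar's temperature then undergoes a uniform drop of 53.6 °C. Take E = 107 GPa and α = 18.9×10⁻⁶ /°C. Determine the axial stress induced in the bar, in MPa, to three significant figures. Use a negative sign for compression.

Free thermal expansion αLΔT = 18.9e-6 · 14900 · -53.6 = -15.09 mm.
The walls impose strain ε = −(-15.09)/14900 = 1.0130e-03; σ = Eε = 107000 · 1.0130e-03 = 108.4 MPa.

108 MPa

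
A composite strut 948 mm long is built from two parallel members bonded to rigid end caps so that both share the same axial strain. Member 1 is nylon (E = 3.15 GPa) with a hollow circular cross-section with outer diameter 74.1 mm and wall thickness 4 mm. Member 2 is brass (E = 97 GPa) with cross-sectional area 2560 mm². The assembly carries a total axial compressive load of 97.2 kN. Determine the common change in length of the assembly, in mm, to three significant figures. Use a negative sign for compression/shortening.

-0.367 mm

A_1 = 880.9 mm².
Equal strain + equilibrium ⇒ each member carries load in proportion to AE: A₁E₁ = 2775000 N, A₂E₂ = 248300000 N, ΣAE = 251100000 N.
δ = PL/ΣAE = -97200·948/251100000 = -0.367 mm.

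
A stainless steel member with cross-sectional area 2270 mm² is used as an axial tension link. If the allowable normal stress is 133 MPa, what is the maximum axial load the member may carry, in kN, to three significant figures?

302 kN

P_max = σ_allow · A = 133 · 2270 = 301900 N = 301.9 kN.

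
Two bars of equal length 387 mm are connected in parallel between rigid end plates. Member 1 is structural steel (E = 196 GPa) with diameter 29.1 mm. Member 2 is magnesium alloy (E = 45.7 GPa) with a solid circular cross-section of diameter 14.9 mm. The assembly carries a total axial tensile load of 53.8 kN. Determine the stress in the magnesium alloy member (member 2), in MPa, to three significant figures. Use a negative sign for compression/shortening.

17.8 MPa

A_1 = 665.1 mm².
A_2 = 174.4 mm².
Equal strain + equilibrium ⇒ each member carries load in proportion to AE: A₁E₁ = 130400000 N, A₂E₂ = 7969000 N, ΣAE = 138300000 N.
σ₂ = P·E₂/ΣAE = 53800·45700/138300000 = 17.77 MPa.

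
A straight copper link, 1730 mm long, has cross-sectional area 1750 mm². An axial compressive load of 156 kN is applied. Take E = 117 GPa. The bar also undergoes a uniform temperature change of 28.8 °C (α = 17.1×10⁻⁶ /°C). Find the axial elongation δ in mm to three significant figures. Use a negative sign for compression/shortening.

-0.466 mm

δ_mech = NL/(AE) = -156000·1730/(1750·117000) = -1.318 mm.
δ_thermal = αLΔT = 17.1e-6·1730·28.8 = 0.852 mm.
δ = δ_mech + δ_thermal = -0.4661 mm.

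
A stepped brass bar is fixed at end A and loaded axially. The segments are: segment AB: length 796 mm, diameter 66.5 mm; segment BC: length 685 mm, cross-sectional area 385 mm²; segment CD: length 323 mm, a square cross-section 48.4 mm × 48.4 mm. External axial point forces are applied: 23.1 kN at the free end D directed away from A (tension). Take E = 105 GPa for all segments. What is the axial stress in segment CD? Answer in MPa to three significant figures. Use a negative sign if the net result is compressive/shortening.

Internal axial forces (sectioning from the free end, tension +): N_CD = 23.1 kN, N_BC = 23.1 kN, N_AB = 23.1 kN.
A_CD = 2343 mm².
σ_CD = N_CD/A_CD = 23100/2343 = 9.861 MPa.

9.86 MPa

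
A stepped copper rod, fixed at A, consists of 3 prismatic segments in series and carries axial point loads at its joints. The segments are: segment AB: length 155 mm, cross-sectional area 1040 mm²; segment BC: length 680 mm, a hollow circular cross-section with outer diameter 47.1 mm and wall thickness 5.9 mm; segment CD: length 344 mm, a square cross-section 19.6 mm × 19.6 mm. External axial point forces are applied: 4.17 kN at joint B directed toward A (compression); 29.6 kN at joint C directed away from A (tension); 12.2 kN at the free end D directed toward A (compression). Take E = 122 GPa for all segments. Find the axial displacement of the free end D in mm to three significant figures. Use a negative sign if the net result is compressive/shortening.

Internal axial forces (sectioning from the free end, tension +): N_CD = -12.2 kN, N_BC = 17.4 kN, N_AB = 13.23 kN.
A_BC = 763.7 mm².
A_CD = 384.2 mm².
δ_AB = 13230·155/(1040·122000) = 0.01616 mm
δ_BC = 17400·680/(763.7·122000) = 0.127 mm
δ_CD = -12200·344/(384.2·122000) = -0.08955 mm
δ = Σδ_i = 0.05361 mm.

0.0536 mm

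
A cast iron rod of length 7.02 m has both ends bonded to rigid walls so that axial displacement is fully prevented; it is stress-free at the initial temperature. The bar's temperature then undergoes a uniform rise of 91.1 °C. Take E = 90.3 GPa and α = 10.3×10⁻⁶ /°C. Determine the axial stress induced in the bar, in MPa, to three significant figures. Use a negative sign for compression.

-84.7 MPa

Free thermal expansion αLΔT = 10.3e-6 · 7020 · 91.1 = 6.587 mm.
The walls impose strain ε = −(6.587)/7020 = -9.3833e-04; σ = Eε = 90300 · -9.3833e-04 = -84.73 MPa.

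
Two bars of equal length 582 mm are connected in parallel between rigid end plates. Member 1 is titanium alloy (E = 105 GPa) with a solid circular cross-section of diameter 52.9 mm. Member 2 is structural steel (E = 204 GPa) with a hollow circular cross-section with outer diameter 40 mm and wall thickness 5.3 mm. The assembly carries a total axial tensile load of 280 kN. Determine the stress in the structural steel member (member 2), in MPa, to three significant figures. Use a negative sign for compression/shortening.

164 MPa

A_1 = 2198 mm².
A_2 = 577.8 mm².
Equal strain + equilibrium ⇒ each member carries load in proportion to AE: A₁E₁ = 230800000 N, A₂E₂ = 117900000 N, ΣAE = 348600000 N.
σ₂ = P·E₂/ΣAE = 280000·204000/348600000 = 163.8 MPa.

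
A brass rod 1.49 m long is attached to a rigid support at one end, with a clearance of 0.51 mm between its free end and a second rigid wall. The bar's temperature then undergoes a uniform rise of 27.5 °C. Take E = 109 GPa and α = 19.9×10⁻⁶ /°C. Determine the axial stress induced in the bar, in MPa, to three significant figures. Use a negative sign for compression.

Free thermal expansion αLΔT = 19.9e-6 · 1490 · 27.5 = 0.8154 mm.
The walls engage after the gap closes; constrained expansion = 0.8154 − 0.51 = 0.3054 mm.
The walls impose strain ε = −(0.3054)/1490 = -2.0497e-04; σ = Eε = 109000 · -2.0497e-04 = -22.34 MPa.

-22.3 MPa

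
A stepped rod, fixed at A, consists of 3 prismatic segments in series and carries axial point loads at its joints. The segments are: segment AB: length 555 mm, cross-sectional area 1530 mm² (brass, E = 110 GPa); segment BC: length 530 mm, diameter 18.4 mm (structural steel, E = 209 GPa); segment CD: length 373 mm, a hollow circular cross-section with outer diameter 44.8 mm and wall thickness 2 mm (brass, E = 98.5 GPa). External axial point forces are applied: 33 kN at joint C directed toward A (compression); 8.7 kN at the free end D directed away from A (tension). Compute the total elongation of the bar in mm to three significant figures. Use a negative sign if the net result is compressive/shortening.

-0.189 mm

Internal axial forces (sectioning from the free end, tension +): N_CD = 8.7 kN, N_BC = -24.3 kN, N_AB = -24.3 kN.
A_BC = 265.9 mm².
A_CD = 268.9 mm².
δ_AB = -24300·555/(1530·110000) = -0.08013 mm
δ_BC = -24300·530/(265.9·209000) = -0.2317 mm
δ_CD = 8700·373/(268.9·98500) = 0.1225 mm
δ = Σδ_i = -0.1894 mm.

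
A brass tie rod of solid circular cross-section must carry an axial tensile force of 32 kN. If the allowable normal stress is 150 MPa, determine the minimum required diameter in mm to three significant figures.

Required area A ≥ P/σ_allow = 32000/150 = 213.3 mm².
For a solid circular section, d ≥ √(4A/π) = 16.48 mm.

16.5 mm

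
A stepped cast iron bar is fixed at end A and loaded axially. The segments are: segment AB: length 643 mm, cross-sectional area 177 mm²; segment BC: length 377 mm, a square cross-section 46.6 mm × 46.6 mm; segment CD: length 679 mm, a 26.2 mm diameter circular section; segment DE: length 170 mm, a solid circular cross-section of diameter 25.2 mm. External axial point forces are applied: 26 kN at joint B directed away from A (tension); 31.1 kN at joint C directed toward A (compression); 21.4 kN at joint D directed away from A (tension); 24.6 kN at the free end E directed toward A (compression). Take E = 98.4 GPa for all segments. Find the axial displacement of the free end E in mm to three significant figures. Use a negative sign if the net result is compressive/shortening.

-0.493 mm

Internal axial forces (sectioning from the free end, tension +): N_DE = -24.6 kN, N_CD = -3.2 kN, N_BC = -34.3 kN, N_AB = -8.3 kN.
A_BC = 2172 mm².
A_CD = 539.1 mm².
A_DE = 498.8 mm².
δ_AB = -8300·643/(177·98400) = -0.3064 mm
δ_BC = -34300·377/(2172·98400) = -0.06052 mm
δ_CD = -3200·679/(539.1·98400) = -0.04096 mm
δ_DE = -24600·170/(498.8·98400) = -0.08521 mm
δ = Σδ_i = -0.4931 mm.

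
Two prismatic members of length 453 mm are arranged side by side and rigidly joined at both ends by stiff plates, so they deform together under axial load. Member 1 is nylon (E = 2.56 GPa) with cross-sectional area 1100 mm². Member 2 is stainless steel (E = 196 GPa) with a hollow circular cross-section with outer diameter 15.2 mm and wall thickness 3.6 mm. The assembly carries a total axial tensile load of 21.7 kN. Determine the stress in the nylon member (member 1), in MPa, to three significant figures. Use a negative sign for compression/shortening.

1.95 MPa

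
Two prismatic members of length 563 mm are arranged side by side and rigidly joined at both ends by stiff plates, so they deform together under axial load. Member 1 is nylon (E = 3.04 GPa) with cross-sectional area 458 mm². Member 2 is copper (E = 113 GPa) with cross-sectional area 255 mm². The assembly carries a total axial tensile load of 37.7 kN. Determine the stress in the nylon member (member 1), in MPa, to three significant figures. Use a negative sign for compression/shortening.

3.79 MPa

Equal strain + equilibrium ⇒ each member carries load in proportion to AE: A₁E₁ = 1392000 N, A₂E₂ = 28820000 N, ΣAE = 30210000 N.
σ₁ = P·E₁/ΣAE = 37700·3040/30210000 = 3.794 MPa.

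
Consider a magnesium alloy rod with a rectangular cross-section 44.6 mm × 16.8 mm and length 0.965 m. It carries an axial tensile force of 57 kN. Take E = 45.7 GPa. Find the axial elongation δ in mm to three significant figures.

1.61 mm

A = 749.3 mm².
δ_mech = NL/(AE) = 57000·965/(749.3·45700) = 1.606 mm.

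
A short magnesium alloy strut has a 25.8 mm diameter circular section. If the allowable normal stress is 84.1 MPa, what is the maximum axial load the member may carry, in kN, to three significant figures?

A = 522.8 mm².
P_max = σ_allow · A = 84.1 · 522.8 = 43970 N = 43.97 kN.

44.0 kN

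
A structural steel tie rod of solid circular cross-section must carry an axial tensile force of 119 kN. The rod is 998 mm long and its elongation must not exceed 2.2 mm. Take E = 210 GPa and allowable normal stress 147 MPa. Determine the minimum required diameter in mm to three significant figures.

Required area A ≥ P/σ_allow = 119000/147 = 809.5 mm².
For a solid circular section, d ≥ √(4A/π) = 32.1 mm.
Elongation limit: A ≥ PL/(Eδ_allow) = 119000·998/(210000·2.2) = 257.1 mm² ⇒ d ≥ 18.09 mm.
The stress limit governs.

32.1 mm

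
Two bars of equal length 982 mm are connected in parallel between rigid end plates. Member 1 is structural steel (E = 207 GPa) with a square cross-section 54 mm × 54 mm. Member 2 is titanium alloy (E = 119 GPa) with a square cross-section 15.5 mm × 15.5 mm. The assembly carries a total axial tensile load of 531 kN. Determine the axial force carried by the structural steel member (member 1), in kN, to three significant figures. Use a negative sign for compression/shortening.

A_1 = 2916 mm².
A_2 = 240.2 mm².
Equal strain + equilibrium ⇒ each member carries load in proportion to AE: A₁E₁ = 603600000 N, A₂E₂ = 28590000 N, ΣAE = 632200000 N.
F₁ = P·A₁E₁/ΣAE = 531000·603600000/632200000 = 507000 N.

507 kN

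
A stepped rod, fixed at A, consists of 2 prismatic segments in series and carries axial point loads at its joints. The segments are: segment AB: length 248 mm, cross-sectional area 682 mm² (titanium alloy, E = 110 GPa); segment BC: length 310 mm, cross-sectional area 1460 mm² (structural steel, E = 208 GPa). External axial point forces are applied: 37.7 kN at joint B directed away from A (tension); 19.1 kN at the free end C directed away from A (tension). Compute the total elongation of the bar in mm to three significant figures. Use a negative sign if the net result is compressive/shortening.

Internal axial forces (sectioning from the free end, tension +): N_BC = 19.1 kN, N_AB = 56.8 kN.
δ_AB = 56800·248/(682·110000) = 0.1878 mm
δ_BC = 19100·310/(1460·208000) = 0.0195 mm
δ = Σδ_i = 0.2073 mm.

0.207 mm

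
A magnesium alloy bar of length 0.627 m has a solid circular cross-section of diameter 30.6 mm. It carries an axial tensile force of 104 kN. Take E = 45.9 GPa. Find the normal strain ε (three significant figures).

0.00308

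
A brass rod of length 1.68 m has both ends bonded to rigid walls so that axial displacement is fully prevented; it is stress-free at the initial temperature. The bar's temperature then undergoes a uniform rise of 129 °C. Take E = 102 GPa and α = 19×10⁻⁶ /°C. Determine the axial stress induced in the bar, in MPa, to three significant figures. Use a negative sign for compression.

-250 MPa

Free thermal expansion αLΔT = 19e-6 · 1680 · 129 = 4.118 mm.
The walls impose strain ε = −(4.118)/1680 = -2.4510e-03; σ = Eε = 102000 · -2.4510e-03 = -250 MPa.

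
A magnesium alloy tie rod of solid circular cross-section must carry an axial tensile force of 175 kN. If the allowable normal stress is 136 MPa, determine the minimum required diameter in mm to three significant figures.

40.5 mm

Required area A ≥ P/σ_allow = 175000/136 = 1287 mm².
For a solid circular section, d ≥ √(4A/π) = 40.48 mm.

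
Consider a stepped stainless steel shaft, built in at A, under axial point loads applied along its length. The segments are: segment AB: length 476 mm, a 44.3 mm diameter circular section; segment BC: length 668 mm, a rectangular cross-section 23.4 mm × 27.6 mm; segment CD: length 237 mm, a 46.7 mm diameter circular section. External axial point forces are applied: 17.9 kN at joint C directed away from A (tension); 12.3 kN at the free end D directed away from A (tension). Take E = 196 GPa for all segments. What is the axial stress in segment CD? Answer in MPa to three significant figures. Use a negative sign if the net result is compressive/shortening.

7.18 MPa

Internal axial forces (sectioning from the free end, tension +): N_CD = 12.3 kN, N_BC = 30.2 kN, N_AB = 30.2 kN.
A_CD = 1713 mm².
σ_CD = N_CD/A_CD = 12300/1713 = 7.181 MPa.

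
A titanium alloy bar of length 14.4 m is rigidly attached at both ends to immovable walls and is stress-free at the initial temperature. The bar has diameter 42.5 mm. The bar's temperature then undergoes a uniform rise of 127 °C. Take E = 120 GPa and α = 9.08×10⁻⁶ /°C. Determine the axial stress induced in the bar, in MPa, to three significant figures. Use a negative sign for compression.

Free thermal expansion αLΔT = 9.08e-6 · 14400 · 127 = 16.61 mm.
The walls impose strain ε = −(16.61)/14400 = -1.1532e-03; σ = Eε = 120000 · -1.1532e-03 = -138.4 MPa.

-138 MPa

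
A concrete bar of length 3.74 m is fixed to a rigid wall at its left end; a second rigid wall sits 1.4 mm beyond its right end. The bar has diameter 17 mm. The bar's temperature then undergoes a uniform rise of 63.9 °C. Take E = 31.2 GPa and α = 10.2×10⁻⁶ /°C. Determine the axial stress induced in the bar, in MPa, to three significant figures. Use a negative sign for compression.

-8.66 MPa

Free thermal expansion αLΔT = 10.2e-6 · 3740 · 63.9 = 2.438 mm.
The walls engage after the gap closes; constrained expansion = 2.438 − 1.4 = 1.038 mm.
The walls impose strain ε = −(1.038)/3740 = -2.7745e-04; σ = Eε = 31200 · -2.7745e-04 = -8.656 MPa.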